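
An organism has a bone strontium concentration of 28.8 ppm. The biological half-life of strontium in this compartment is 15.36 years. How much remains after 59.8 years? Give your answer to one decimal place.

1.9 ppm

Number of half-lives: n = 59.8/15.36 ≈ 3.8932.
Remaining = 28.8 × (1/2)^3.8932 = 28.8 × 0.067301 ≈ 1.9383 ppm.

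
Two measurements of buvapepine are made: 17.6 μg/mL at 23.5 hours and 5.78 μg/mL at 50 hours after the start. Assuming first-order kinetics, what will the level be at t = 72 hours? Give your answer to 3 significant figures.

Over Δt = 50 − 23.5 = 26.5 hours, the level fell by a factor of 17.6/5.78 ≈ 3.045.
n = log₂(3.045) ≈ 1.6064 half-lives, so t½ = 26.5/1.6064 ≈ 16.496 hours.
From t = 50 to t = 72: 5.78 × (1/2)^((72−50)/16.496) ≈ 2.2933 μg/mL.

2.29 μg/mL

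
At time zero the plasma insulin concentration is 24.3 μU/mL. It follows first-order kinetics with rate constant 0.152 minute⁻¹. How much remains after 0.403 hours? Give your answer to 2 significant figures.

0.62 μU/mL

t½ = ln 2 / k = 0.69315 / 0.152 ≈ 4.5602 minutes.
Convert the elapsed time: 0.403 hours = 24.18 minutes.
Number of half-lives: n = 24.18/4.5602 ≈ 5.3024.
Remaining = 24.3 × (1/2)^5.3024 = 24.3 × 0.02534 ≈ 0.61577 μU/mL.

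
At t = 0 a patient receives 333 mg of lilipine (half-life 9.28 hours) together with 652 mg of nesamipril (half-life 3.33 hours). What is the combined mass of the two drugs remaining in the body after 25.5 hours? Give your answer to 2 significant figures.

lilipine: 333 × (1/2)^(25.5/9.28) = 333 × (1/2)^2.7478 ≈ 49.575 mg.
nesamipril: 652 × (1/2)^(25.5/3.33) = 652 × (1/2)^7.6577 ≈ 3.229 mg.
Total = 49.575 + 3.229 ≈ 52.804 mg.

53 mg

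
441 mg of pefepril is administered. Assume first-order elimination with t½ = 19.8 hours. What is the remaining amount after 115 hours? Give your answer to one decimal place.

Number of half-lives: n = 115/19.8 ≈ 5.8081.
Remaining = 441 × (1/2)^5.8081 = 441 × 0.017848 ≈ 7.871 mg.

7.9 mg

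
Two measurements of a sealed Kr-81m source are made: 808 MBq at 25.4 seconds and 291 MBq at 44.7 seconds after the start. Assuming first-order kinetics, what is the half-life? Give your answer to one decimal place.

13.1 seconds

Over Δt = 44.7 − 25.4 = 19.3 seconds, the level fell by a factor of 808/291 ≈ 2.7766.
n = log₂(2.7766) ≈ 1.4733 half-lives, so t½ = 19.3/1.4733 ≈ 13.1 seconds.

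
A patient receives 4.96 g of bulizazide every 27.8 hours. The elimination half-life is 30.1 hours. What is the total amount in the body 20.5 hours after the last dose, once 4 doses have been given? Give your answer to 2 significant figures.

The 4 doses were given 103.9, 76.1, 48.3, 20.5 hours ago.
Total = 4.96·(1/2)^(103.9/30.1) + 4.96·(1/2)^(76.1/30.1) + 4.96·(1/2)^(48.3/30.1) + 4.96·(1/2)^(20.5/30.1)
      = 0.45329 + 0.85982 + 1.6309 + 3.0936 ≈ 6.0376 g.

6.0 g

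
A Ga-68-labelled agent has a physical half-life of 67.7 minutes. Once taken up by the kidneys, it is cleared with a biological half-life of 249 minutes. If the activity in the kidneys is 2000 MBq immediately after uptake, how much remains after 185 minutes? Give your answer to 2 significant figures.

1/t_eff = 1/t_phys + 1/t_biol = 1/67.7 + 1/249 = 0.018787 per minute.
t_eff = 67.7 × 249 / (67.7 + 249) ≈ 53.228 minutes.
Remaining = 2000 × (1/2)^(185/53.228) = 2000 × (1/2)^3.4756 ≈ 179.79 MBq.

180 MBq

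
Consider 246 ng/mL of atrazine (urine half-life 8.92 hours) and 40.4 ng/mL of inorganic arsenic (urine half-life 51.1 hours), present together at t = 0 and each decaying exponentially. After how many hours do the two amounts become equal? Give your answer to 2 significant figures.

28 hours

Set 246·(1/2)^(t/8.92) = 40.4·(1/2)^(t/51.1).
Taking log₂: log₂(246/40.4) = t·(1/8.92 − 1/51.1).
log₂(6.0891) = 2.6062; 1/8.92 − 1/51.1 = 0.092538.
t = 2.6062 / 0.092538 ≈ 28.164 hours.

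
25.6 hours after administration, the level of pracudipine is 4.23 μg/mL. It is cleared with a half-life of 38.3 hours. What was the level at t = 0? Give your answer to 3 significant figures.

Number of half-lives elapsed: n = 25.6/38.3 ≈ 0.66841.
A₀ = A × 2^n = 4.23 × 2^0.66841 = 4.23 × 1.5893 ≈ 6.7228 μg/mL.

6.72 μg/mL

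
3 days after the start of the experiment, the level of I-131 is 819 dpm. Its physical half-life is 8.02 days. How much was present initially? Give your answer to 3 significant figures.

Number of half-lives elapsed: n = 3/8.02 ≈ 0.37406.
A₀ = A × 2^n = 819 × 2^0.37406 = 819 × 1.296 ≈ 1061.4 dpm.

1060 dpm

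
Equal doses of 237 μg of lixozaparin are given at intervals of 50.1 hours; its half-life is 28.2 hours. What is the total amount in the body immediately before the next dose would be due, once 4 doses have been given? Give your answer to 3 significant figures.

97.0 μg

The 4 doses were given 200.4, 150.3, 100.2, 50.1 hours ago.
Total = 237·(1/2)^(200.4/28.2) + 237·(1/2)^(150.3/28.2) + 237·(1/2)^(100.2/28.2) + 237·(1/2)^(50.1/28.2)
      = 1.7199 + 5.8928 + 20.19 + 69.173 ≈ 96.976 μg.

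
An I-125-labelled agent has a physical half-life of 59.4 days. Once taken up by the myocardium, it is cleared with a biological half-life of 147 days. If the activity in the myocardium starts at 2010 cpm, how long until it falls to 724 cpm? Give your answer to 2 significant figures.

1/t_eff = 1/t_phys + 1/t_biol = 1/59.4 + 1/147 = 0.023638 per day.
t_eff = 59.4 × 147 / (59.4 + 147) ≈ 42.305 days.
n = log₂(2010/724) ≈ 1.4731; t = 1.4731 × 42.305 ≈ 62.321 days.

62 days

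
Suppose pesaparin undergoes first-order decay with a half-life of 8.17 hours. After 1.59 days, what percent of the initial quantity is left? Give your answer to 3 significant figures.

1.59 days = 38.16 hours.
n = 38.16/8.17 ≈ 4.6707 half-lives.
Fraction remaining = (1/2)^4.6707 ≈ 0.039261, i.e. 3.9261%.

3.93%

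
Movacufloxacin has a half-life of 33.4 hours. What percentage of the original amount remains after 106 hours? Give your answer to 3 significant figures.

n = 106/33.4 ≈ 3.1737 half-lives.
Fraction remaining = (1/2)^3.1737 ≈ 0.11082, i.e. 11.082%.

11.1%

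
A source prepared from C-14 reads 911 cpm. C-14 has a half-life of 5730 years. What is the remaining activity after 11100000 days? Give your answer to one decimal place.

Convert the elapsed time: 11100000 days = 30411 years.
Number of half-lives: n = 30411/5730 ≈ 5.3073.
Remaining = 911 × (1/2)^5.3073 = 911 × 0.025254 ≈ 23.007 cpm.

23.0 cpm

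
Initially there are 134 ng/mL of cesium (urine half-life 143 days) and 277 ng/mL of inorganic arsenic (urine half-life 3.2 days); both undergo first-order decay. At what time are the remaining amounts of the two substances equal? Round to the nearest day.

3 days

Set 134·(1/2)^(t/143) = 277·(1/2)^(t/3.2).
Taking log₂: log₂(134/277) = t·(1/143 − 1/3.2).
log₂(0.48375) = -1.0477; 1/143 − 1/3.2 = -0.30551.
t = -1.0477 / -0.30551 ≈ 3.4292 days.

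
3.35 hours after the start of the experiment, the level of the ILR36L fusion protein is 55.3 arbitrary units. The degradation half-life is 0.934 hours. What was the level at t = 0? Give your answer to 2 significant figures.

Number of half-lives elapsed: n = 3.35/0.934 ≈ 3.5867.
A₀ = A × 2^n = 55.3 × 2^3.5867 = 55.3 × 12.015 ≈ 664.41 arbitrary units.

660 arbitrary units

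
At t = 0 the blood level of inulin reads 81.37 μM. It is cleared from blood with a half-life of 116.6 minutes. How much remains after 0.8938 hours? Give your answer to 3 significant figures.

Convert the elapsed time: 0.8938 hours = 53.628 minutes.
Number of half-lives: n = 53.628/116.6 ≈ 0.45993.
Remaining = 81.37 × (1/2)^0.45993 = 81.37 × 0.72702 ≈ 59.158 μM.

59.2 μM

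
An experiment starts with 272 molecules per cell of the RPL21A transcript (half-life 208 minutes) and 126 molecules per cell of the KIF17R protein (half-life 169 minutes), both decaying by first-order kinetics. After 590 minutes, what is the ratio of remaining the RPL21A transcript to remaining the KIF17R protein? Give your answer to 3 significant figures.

RPL21A transcript: 272 × (1/2)^(590/208) = 272 × (1/2)^2.8365 ≈ 38.079 molecules per cell.
KIF17R protein: 126 × (1/2)^(590/169) = 126 × (1/2)^3.4911 ≈ 11.206 molecules per cell.
Ratio ≈ 38.079 / 11.206 ≈ 3.3982.

3.40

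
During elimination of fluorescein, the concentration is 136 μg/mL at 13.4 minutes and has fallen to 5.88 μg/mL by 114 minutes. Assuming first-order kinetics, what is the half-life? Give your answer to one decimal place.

Over Δt = 114 − 13.4 = 100.6 minutes, the level fell by a factor of 136/5.88 ≈ 23.129.
n = log₂(23.129) ≈ 4.5316 half-lives, so t½ = 100.6/4.5316 ≈ 22.199 minutes.

22.2 minutes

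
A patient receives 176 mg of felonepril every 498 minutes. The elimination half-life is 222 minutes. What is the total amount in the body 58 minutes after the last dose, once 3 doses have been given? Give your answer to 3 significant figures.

The 3 doses were given 1054, 556, 58 minutes ago.
Total = 176·(1/2)^(1054/222) + 176·(1/2)^(556/222) + 176·(1/2)^(58/222)
      = 6.5509 + 31.016 + 146.85 ≈ 184.41 mg.

184 mg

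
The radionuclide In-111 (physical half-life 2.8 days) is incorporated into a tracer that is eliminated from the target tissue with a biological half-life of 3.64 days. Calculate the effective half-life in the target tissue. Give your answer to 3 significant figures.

1/t_eff = 1/t_phys + 1/t_biol = 1/2.8 + 1/3.64 = 0.63187 per day.
t_eff = 2.8 × 3.64 / (2.8 + 3.64) ≈ 1.5826 days.

1.58 days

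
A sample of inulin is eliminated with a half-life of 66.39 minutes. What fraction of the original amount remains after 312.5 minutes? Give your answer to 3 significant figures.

n = 312.5/66.39 ≈ 4.707 half-lives.
Fraction remaining = (1/2)^4.707 ≈ 0.038286.

0.0383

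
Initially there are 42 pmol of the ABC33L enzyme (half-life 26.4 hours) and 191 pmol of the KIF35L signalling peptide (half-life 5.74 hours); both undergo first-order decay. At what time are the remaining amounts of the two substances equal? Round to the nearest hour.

16 hours

Set 42·(1/2)^(t/26.4) = 191·(1/2)^(t/5.74).
Taking log₂: log₂(42/191) = t·(1/26.4 − 1/5.74).
log₂(0.2199) = -2.1851; 1/26.4 − 1/5.74 = -0.13634.
t = -2.1851 / -0.13634 ≈ 16.027 hours.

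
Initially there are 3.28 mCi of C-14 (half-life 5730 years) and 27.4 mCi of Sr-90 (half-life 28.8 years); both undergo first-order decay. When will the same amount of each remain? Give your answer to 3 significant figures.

88.6 years

Set 3.28·(1/2)^(t/5730) = 27.4·(1/2)^(t/28.8).
Taking log₂: log₂(3.28/27.4) = t·(1/5730 − 1/28.8).
log₂(0.11971) = -3.0624; 1/5730 − 1/28.8 = -0.034548.
t = -3.0624 / -0.034548 ≈ 88.643 years.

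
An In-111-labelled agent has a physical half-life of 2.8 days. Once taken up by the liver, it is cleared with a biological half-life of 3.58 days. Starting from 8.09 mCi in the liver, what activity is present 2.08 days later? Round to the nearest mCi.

1/t_eff = 1/t_phys + 1/t_biol = 1/2.8 + 1/3.58 = 0.63647 per day.
t_eff = 2.8 × 3.58 / (2.8 + 3.58) ≈ 1.5712 days.
Remaining = 8.09 × (1/2)^(2.08/1.5712) = 8.09 × (1/2)^1.3239 ≈ 3.2317 mCi.

3 mCi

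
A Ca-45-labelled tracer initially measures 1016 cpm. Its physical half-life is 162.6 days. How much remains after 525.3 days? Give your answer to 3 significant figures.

108 cpm

Number of half-lives: n = 525.3/162.6 ≈ 3.2306.
Remaining = 1016 × (1/2)^3.2306 = 1016 × 0.10653 ≈ 108.24 cpm.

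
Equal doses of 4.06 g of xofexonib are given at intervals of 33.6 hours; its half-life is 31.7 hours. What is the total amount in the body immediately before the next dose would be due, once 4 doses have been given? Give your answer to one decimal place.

3.5 g

The 4 doses were given 134.4, 100.8, 67.2, 33.6 hours ago.
Total = 4.06·(1/2)^(134.4/31.7) + 4.06·(1/2)^(100.8/31.7) + 4.06·(1/2)^(67.2/31.7) + 4.06·(1/2)^(33.6/31.7)
      = 0.2149 + 0.44803 + 0.93407 + 1.9474 ≈ 3.5444 g.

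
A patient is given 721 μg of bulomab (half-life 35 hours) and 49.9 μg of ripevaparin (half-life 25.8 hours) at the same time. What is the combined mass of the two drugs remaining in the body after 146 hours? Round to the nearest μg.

bulomab: 721 × (1/2)^(146/35) = 721 × (1/2)^4.1714 ≈ 40.014 μg.
ripevaparin: 49.9 × (1/2)^(146/25.8) = 49.9 × (1/2)^5.6589 ≈ 0.98764 μg.
Total = 40.014 + 0.98764 ≈ 41.001 μg.

41 μg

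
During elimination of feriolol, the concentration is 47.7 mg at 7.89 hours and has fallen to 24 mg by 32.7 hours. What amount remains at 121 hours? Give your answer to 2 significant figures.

2.1 mg

Over Δt = 32.7 − 7.89 = 24.81 hours, the level fell by a factor of 47.7/24 ≈ 1.9875.
n = log₂(1.9875) ≈ 0.99095 half-lives, so t½ = 24.81/0.99095 ≈ 25.036 hours.
From t = 32.7 to t = 121: 24 × (1/2)^((121−32.7)/25.036) ≈ 2.0822 mg.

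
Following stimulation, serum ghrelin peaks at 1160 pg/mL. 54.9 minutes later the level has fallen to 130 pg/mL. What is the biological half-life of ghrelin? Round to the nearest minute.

17 minutes

A/A₀ = 130/1160 ≈ 0.11207.
n = log₂(8.9231) ≈ 3.1575 half-lives elapsed in 54.9 minutes.
t½ = 54.9/3.1575 ≈ 17.387 minutes.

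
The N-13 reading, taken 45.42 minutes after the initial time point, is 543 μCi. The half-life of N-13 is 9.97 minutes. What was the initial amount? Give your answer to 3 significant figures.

Number of half-lives elapsed: n = 45.42/9.97 ≈ 4.5557.
A₀ = A × 2^n = 543 × 2^4.5557 = 543 × 23.518 ≈ 12770 μCi.

12800 μCi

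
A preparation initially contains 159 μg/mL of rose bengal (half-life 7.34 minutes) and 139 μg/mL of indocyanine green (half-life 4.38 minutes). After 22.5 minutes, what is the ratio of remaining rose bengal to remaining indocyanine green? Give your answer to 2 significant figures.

4.8

rose bengal: 159 × (1/2)^(22.5/7.34) = 159 × (1/2)^3.0654 ≈ 18.994 μg/mL.
indocyanine green: 139 × (1/2)^(22.5/4.38) = 139 × (1/2)^5.137 ≈ 3.9503 μg/mL.
Ratio ≈ 18.994 / 3.9503 ≈ 4.8083.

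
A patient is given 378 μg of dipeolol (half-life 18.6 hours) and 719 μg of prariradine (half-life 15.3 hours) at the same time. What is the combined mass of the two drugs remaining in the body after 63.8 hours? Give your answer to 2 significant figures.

75 μg

dipeolol: 378 × (1/2)^(63.8/18.6) = 378 × (1/2)^3.4301 ≈ 35.069 μg.
prariradine: 719 × (1/2)^(63.8/15.3) = 719 × (1/2)^4.1699 ≈ 39.944 μg.
Total = 35.069 + 39.944 ≈ 75.013 μg.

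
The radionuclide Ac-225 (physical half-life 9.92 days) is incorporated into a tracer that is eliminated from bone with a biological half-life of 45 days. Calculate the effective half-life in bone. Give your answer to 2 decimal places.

8.13 days

1/t_eff = 1/t_phys + 1/t_biol = 1/9.92 + 1/45 = 0.12303 per day.
t_eff = 9.92 × 45 / (9.92 + 45) ≈ 8.1282 days.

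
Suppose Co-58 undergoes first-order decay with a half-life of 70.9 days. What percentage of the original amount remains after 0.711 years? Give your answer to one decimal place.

7.9%

0.711 years = 259.515 days.
n = 259.515/70.9 ≈ 3.6603 half-lives.
Fraction remaining = (1/2)^3.6603 ≈ 0.079094, i.e. 7.9094%.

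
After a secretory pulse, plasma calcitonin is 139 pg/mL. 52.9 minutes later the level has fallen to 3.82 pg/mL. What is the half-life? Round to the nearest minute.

10 minutes

A/A₀ = 3.82/139 ≈ 0.027482.
n = log₂(36.387) ≈ 5.1854 half-lives elapsed in 52.9 minutes.
t½ = 52.9/5.1854 ≈ 10.202 minutes.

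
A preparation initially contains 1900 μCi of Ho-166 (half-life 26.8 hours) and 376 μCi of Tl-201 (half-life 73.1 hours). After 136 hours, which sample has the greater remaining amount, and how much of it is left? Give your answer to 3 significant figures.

Ho-166: 1900 × (1/2)^5.0746 ≈ 56.382 μCi.
Tl-201: 376 × (1/2)^1.8605 ≈ 103.55 μCi.
Tl-201 has more remaining, at ≈ 103.55 μCi.

Tl-201, 104 μCi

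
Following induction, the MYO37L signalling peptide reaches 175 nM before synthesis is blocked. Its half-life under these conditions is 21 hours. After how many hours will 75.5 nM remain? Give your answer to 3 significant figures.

25.5 hours

Fraction remaining = 75.5/175 ≈ 0.43143.
n = log₂(175/75.5) = ln(2.3179)/ln 2 ≈ 1.2128 half-lives.
t = n × t½ = 1.2128 × 21 ≈ 25.469 hours.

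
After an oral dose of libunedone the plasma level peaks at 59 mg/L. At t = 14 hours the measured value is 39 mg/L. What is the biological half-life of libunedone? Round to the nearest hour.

23 hours

A/A₀ = 39/59 ≈ 0.66102.
n = log₂(1.5128) ≈ 0.59724 half-lives elapsed in 14 hours.
t½ = 14/0.59724 ≈ 23.441 hours.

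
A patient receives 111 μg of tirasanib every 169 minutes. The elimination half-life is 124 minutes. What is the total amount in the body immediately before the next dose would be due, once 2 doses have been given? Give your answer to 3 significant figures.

The 2 doses were given 338, 169 minutes ago.
Total = 111·(1/2)^(338/124) + 111·(1/2)^(169/124)
      = 16.779 + 43.157 ≈ 59.936 μg.

59.9 μg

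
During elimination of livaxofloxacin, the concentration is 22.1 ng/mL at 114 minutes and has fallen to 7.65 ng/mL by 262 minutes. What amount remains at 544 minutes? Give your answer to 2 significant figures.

1.0 ng/mL

Over Δt = 262 − 114 = 148 minutes, the level fell by a factor of 22.1/7.65 ≈ 2.8889.
n = log₂(2.8889) ≈ 1.5305 half-lives, so t½ = 148/1.5305 ≈ 96.699 minutes.
From t = 262 to t = 544: 7.65 × (1/2)^((544−262)/96.699) ≈ 1.0134 ng/mL.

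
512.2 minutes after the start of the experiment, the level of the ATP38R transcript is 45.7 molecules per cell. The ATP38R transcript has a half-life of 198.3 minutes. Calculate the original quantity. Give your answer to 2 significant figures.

Number of half-lives elapsed: n = 512.2/198.3 ≈ 2.583.
A₀ = A × 2^n = 45.7 × 2^2.583 = 45.7 × 5.9917 ≈ 273.82 molecules per cell.

270 molecules per cell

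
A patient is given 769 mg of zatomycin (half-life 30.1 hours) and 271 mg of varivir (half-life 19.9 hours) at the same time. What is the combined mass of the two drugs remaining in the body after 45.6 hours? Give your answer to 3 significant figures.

324 mg

zatomycin: 769 × (1/2)^(45.6/30.1) = 769 × (1/2)^1.515 ≈ 269.08 mg.
varivir: 271 × (1/2)^(45.6/19.9) = 271 × (1/2)^2.2915 ≈ 55.357 mg.
Total = 269.08 + 55.357 ≈ 324.44 mg.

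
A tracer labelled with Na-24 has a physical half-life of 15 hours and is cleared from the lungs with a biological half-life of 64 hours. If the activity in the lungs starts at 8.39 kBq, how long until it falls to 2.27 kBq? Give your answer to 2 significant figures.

1/t_eff = 1/t_phys + 1/t_biol = 1/15 + 1/64 = 0.082292 per hour.
t_eff = 15 × 64 / (15 + 64) ≈ 12.152 hours.
n = log₂(8.39/2.27) ≈ 1.886; t = 1.886 × 12.152 ≈ 22.918 hours.

23 hours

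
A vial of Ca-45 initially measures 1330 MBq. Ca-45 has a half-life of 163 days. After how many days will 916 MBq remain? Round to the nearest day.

88 days

Fraction remaining = 916/1330 ≈ 0.68872.
n = log₂(1330/916) = ln(1.452)/ln 2 ≈ 0.53801 half-lives.
t = n × t½ = 0.53801 × 163 ≈ 87.695 days.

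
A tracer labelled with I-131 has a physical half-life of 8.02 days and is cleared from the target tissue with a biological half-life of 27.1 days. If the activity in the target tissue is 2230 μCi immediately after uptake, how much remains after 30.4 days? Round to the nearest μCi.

1/t_eff = 1/t_phys + 1/t_biol = 1/8.02 + 1/27.1 = 0.16159 per day.
t_eff = 8.02 × 27.1 / (8.02 + 27.1) ≈ 6.1886 days.
Remaining = 2230 × (1/2)^(30.4/6.1886) = 2230 × (1/2)^4.9123 ≈ 74.055 μCi.

74 μCi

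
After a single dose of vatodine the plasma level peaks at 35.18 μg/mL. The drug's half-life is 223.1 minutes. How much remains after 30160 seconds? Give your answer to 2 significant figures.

Convert the elapsed time: 30160 seconds = 502.667 minutes.
Number of half-lives: n = 502.667/223.1 ≈ 2.2531.
Remaining = 35.18 × (1/2)^2.2531 = 35.18 × 0.20977 ≈ 7.3798 μg/mL.

7.4 μg/mL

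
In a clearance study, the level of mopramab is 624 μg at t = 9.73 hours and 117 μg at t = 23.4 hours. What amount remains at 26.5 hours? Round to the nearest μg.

Over Δt = 23.4 − 9.73 = 13.67 hours, the level fell by a factor of 624/117 ≈ 5.3333.
n = log₂(5.3333) ≈ 2.415 half-lives, so t½ = 13.67/2.415 ≈ 5.6604 hours.
From t = 23.4 to t = 26.5: 117 × (1/2)^((26.5−23.4)/5.6604) ≈ 80.043 μg.

80 μg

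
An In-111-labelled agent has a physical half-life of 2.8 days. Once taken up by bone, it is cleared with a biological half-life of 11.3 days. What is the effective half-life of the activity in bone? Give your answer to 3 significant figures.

1/t_eff = 1/t_phys + 1/t_biol = 1/2.8 + 1/11.3 = 0.44564 per day.
t_eff = 2.8 × 11.3 / (2.8 + 11.3) ≈ 2.244 days.

2.24 days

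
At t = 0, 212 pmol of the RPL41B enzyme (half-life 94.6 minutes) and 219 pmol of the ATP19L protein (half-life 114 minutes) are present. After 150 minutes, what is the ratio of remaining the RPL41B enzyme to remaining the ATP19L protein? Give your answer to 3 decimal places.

0.803

RPL41B enzyme: 212 × (1/2)^(150/94.6) = 212 × (1/2)^1.5856 ≈ 70.634 pmol.
ATP19L protein: 219 × (1/2)^(150/114) = 219 × (1/2)^1.3158 ≈ 87.974 pmol.
Ratio ≈ 70.634 / 87.974 ≈ 0.8029.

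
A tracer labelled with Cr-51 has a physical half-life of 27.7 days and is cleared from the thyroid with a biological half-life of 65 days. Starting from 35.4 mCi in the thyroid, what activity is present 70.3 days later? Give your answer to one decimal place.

2.9 mCi

1/t_eff = 1/t_phys + 1/t_biol = 1/27.7 + 1/65 = 0.051486 per day.
t_eff = 27.7 × 65 / (27.7 + 65) ≈ 19.423 days.
Remaining = 35.4 × (1/2)^(70.3/19.423) = 35.4 × (1/2)^3.6194 ≈ 2.8803 mCi.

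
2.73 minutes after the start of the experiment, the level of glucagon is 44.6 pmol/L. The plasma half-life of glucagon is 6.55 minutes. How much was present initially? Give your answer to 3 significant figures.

Number of half-lives elapsed: n = 2.73/6.55 ≈ 0.41679.
A₀ = A × 2^n = 44.6 × 2^0.41679 = 44.6 × 1.335 ≈ 59.539 pmol/L.

59.5 pmol/L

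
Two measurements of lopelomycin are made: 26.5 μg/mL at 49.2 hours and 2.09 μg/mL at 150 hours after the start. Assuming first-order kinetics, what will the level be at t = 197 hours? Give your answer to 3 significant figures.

0.639 μg/mL

Over Δt = 150 − 49.2 = 100.8 hours, the level fell by a factor of 26.5/2.09 ≈ 12.679.
n = log₂(12.679) ≈ 3.6644 half-lives, so t½ = 100.8/3.6644 ≈ 27.508 hours.
From t = 150 to t = 197: 2.09 × (1/2)^((197−150)/27.508) ≈ 0.63945 μg/mL.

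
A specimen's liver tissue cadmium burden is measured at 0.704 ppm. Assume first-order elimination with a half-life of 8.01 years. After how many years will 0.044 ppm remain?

32.04 years

0.044/0.704 = 1/16, so 4 half-lives have elapsed.
t = 4 × 8.01 = 32.04 years.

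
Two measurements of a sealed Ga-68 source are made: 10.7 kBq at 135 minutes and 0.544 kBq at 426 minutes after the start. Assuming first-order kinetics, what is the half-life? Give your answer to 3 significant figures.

Over Δt = 426 − 135 = 291 minutes, the level fell by a factor of 10.7/0.544 ≈ 19.669.
n = log₂(19.669) ≈ 4.2979 half-lives, so t½ = 291/4.2979 ≈ 67.708 minutes.

67.7 minutes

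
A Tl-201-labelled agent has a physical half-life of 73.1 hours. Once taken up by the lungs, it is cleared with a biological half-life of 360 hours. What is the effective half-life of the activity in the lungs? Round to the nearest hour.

1/t_eff = 1/t_phys + 1/t_biol = 1/73.1 + 1/360 = 0.016458 per hour.
t_eff = 73.1 × 360 / (73.1 + 360) ≈ 60.762 hours.

61 hours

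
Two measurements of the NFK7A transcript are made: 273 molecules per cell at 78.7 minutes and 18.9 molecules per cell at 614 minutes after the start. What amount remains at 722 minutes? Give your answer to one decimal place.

11.0 molecules per cell

Over Δt = 614 − 78.7 = 535.3 minutes, the level fell by a factor of 273/18.9 ≈ 14.444.
n = log₂(14.444) ≈ 3.8524 half-lives, so t½ = 535.3/3.8524 ≈ 138.95 minutes.
From t = 614 to t = 722: 18.9 × (1/2)^((722−614)/138.95) ≈ 11.028 molecules per cell.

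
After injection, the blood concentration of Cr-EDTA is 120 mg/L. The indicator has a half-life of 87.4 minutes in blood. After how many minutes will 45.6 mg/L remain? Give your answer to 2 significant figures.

Fraction remaining = 45.6/120 ≈ 0.38.
n = log₂(120/45.6) = ln(2.6316)/ln 2 ≈ 1.3959 half-lives.
t = n × t½ = 1.3959 × 87.4 ≈ 122 minutes.

120 minutes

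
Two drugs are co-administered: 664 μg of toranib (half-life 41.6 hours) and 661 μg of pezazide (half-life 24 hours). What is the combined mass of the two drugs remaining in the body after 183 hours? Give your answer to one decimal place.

34.8 μg

toranib: 664 × (1/2)^(183/41.6) = 664 × (1/2)^4.399 ≈ 31.472 μg.
pezazide: 661 × (1/2)^(183/24) = 661 × (1/2)^7.625 ≈ 3.3485 μg.
Total = 31.472 + 3.3485 ≈ 34.821 μg.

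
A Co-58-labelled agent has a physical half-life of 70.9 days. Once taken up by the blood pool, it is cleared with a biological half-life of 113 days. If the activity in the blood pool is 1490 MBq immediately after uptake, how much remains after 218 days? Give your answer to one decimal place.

46.4 MBq

1/t_eff = 1/t_phys + 1/t_biol = 1/70.9 + 1/113 = 0.022954 per day.
t_eff = 70.9 × 113 / (70.9 + 113) ≈ 43.566 days.
Remaining = 1490 × (1/2)^(218/43.566) = 1490 × (1/2)^5.004 ≈ 46.435 MBq.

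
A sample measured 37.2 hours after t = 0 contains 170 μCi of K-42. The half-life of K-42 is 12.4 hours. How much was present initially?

Number of half-lives elapsed: n = 37.2/12.4 ≈ 3.
A₀ = A × 2^n = 170 × 2^3 = 170 × 8 ≈ 1360 μCi.

1360 μCi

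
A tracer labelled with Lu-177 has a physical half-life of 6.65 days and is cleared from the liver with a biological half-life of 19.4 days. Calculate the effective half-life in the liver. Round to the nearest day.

1/t_eff = 1/t_phys + 1/t_biol = 1/6.65 + 1/19.4 = 0.20192 per day.
t_eff = 6.65 × 19.4 / (6.65 + 19.4) ≈ 4.9524 days.

5 days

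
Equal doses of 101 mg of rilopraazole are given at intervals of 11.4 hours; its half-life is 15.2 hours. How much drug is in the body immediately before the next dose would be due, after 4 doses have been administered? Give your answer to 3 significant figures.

130 mg

The 4 doses were given 45.6, 34.2, 22.8, 11.4 hours ago.
Total = 101·(1/2)^(45.6/15.2) + 101·(1/2)^(34.2/15.2) + 101·(1/2)^(22.8/15.2) + 101·(1/2)^(11.4/15.2)
      = 12.625 + 21.233 + 35.709 + 60.055 ≈ 129.62 mg.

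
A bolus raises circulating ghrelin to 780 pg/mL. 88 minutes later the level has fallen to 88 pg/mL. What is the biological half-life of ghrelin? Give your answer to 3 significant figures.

28.0 minutes

A/A₀ = 88/780 ≈ 0.11282.
n = log₂(8.8636) ≈ 3.1479 half-lives elapsed in 88 minutes.
t½ = 88/3.1479 ≈ 27.955 minutes.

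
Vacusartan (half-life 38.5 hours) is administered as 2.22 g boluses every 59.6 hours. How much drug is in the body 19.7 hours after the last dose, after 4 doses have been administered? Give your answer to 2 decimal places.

The 4 doses were given 198.5, 138.9, 79.3, 19.7 hours ago.
Total = 2.22·(1/2)^(198.5/38.5) + 2.22·(1/2)^(138.9/38.5) + 2.22·(1/2)^(79.3/38.5) + 2.22·(1/2)^(19.7/38.5)
      = 0.062271 + 0.1821 + 0.53249 + 1.5571 ≈ 2.334 g.

2.33 g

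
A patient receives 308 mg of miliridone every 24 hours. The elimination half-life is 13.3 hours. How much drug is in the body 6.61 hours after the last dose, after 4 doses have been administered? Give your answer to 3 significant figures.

304 mg

The 4 doses were given 78.61, 54.61, 30.61, 6.61 hours ago.
Total = 308·(1/2)^(78.61/13.3) + 308·(1/2)^(54.61/13.3) + 308·(1/2)^(30.61/13.3) + 308·(1/2)^(6.61/13.3)
      = 5.1204 + 17.886 + 62.478 + 218.24 ≈ 303.73 mg.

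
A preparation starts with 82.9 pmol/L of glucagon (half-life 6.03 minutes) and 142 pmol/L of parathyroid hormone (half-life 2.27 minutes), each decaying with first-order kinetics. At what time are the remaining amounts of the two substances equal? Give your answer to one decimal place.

2.8 minutes

Set 82.9·(1/2)^(t/6.03) = 142·(1/2)^(t/2.27).
Taking log₂: log₂(82.9/142) = t·(1/6.03 − 1/2.27).
log₂(0.5838) = -0.77645; 1/6.03 − 1/2.27 = -0.27469.
t = -0.77645 / -0.27469 ≈ 2.8266 minutes.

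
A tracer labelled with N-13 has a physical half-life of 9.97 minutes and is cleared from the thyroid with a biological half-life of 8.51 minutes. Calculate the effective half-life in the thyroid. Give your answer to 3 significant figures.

4.59 minutes

1/t_eff = 1/t_phys + 1/t_biol = 1/9.97 + 1/8.51 = 0.21781 per minute.
t_eff = 9.97 × 8.51 / (9.97 + 8.51) ≈ 4.5912 minutes.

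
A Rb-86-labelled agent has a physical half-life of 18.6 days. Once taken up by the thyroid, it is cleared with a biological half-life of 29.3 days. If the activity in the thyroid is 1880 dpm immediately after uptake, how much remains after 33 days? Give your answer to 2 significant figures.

1/t_eff = 1/t_phys + 1/t_biol = 1/18.6 + 1/29.3 = 0.087893 per day.
t_eff = 18.6 × 29.3 / (18.6 + 29.3) ≈ 11.377 days.
Remaining = 1880 × (1/2)^(33/11.377) = 1880 × (1/2)^2.9005 ≈ 251.78 dpm.

250 dpm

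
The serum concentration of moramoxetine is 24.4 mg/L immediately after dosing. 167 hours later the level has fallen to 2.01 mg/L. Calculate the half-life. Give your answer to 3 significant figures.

A/A₀ = 2.01/24.4 ≈ 0.082377.
n = log₂(12.139) ≈ 3.6016 half-lives elapsed in 167 hours.
t½ = 167/3.6016 ≈ 46.368 hours.

46.4 hours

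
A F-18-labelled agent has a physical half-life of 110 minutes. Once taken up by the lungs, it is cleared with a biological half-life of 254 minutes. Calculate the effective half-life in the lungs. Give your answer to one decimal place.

76.8 minutes

1/t_eff = 1/t_phys + 1/t_biol = 1/110 + 1/254 = 0.013028 per minute.
t_eff = 110 × 254 / (110 + 254) ≈ 76.758 minutes.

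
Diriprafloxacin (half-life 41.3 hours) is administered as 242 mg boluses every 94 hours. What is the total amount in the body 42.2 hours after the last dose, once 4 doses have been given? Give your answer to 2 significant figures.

150 mg

The 4 doses were given 324.2, 230.2, 136.2, 42.2 hours ago.
Total = 242·(1/2)^(324.2/41.3) + 242·(1/2)^(230.2/41.3) + 242·(1/2)^(136.2/41.3) + 242·(1/2)^(42.2/41.3)
      = 1.049 + 5.0807 + 24.608 + 119.19 ≈ 149.92 mg.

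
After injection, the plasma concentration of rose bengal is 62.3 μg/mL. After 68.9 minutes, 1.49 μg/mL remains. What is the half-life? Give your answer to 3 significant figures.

A/A₀ = 1.49/62.3 ≈ 0.023917.
n = log₂(41.812) ≈ 5.3858 half-lives elapsed in 68.9 minutes.
t½ = 68.9/5.3858 ≈ 12.793 minutes.

12.8 minutes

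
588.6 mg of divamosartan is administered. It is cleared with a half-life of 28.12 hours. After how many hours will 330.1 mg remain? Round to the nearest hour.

23 hours

Fraction remaining = 330.1/588.6 ≈ 0.56082.
n = log₂(588.6/330.1) = ln(1.7831)/ln 2 ≈ 0.83438 half-lives.
t = n × t½ = 0.83438 × 28.12 ≈ 23.463 hours.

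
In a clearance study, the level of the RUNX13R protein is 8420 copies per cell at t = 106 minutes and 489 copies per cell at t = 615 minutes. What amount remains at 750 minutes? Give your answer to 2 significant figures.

230 copies per cell

Over Δt = 615 − 106 = 509 minutes, the level fell by a factor of 8420/489 ≈ 17.219.
n = log₂(17.219) ≈ 4.1059 half-lives, so t½ = 509/4.1059 ≈ 123.97 minutes.
From t = 615 to t = 750: 489 × (1/2)^((750−615)/123.97) ≈ 229.87 copies per cell.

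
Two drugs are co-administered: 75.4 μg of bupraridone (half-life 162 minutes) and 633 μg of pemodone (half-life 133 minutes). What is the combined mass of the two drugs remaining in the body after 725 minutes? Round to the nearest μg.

18 μg

bupraridone: 75.4 × (1/2)^(725/162) = 75.4 × (1/2)^4.4753 ≈ 3.3898 μg.
pemodone: 633 × (1/2)^(725/133) = 633 × (1/2)^5.4511 ≈ 14.469 μg.
Total = 3.3898 + 14.469 ≈ 17.859 μg.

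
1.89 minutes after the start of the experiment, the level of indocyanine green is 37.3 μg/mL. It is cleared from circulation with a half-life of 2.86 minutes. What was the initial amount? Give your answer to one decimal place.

Number of half-lives elapsed: n = 1.89/2.86 ≈ 0.66084.
A₀ = A × 2^n = 37.3 × 2^0.66084 = 37.3 × 1.581 ≈ 58.971 μg/mL.

59.0 μg/mL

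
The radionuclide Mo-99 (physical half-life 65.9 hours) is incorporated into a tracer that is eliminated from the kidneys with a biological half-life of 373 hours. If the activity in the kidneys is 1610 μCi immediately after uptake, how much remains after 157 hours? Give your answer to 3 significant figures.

1/t_eff = 1/t_phys + 1/t_biol = 1/65.9 + 1/373 = 0.017855 per hour.
t_eff = 65.9 × 373 / (65.9 + 373) ≈ 56.005 hours.
Remaining = 1610 × (1/2)^(157/56.005) = 1610 × (1/2)^2.8033 ≈ 230.65 μCi.

231 μCi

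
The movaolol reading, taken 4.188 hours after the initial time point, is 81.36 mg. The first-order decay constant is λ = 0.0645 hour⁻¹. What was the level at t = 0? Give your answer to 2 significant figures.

t½ = ln 2 / λ = 0.69315 / 0.0645 ≈ 10.746 hours.
Number of half-lives elapsed: n = 4.188/10.746 ≈ 0.38971.
A₀ = A × 2^n = 81.36 × 2^0.38971 = 81.36 × 1.3101 ≈ 106.59 mg.

110 mg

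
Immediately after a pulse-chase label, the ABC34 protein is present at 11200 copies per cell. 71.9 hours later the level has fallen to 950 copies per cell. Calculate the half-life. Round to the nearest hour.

20 hours

A/A₀ = 950/11200 ≈ 0.084821.
n = log₂(11.789) ≈ 3.5594 half-lives elapsed in 71.9 hours.
t½ = 71.9/3.5594 ≈ 20.2 hours.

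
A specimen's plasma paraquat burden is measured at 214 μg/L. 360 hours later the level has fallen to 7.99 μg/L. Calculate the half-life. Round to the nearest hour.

A/A₀ = 7.99/214 ≈ 0.037336.
n = log₂(26.783) ≈ 4.7433 half-lives elapsed in 360 hours.
t½ = 360/4.7433 ≈ 75.897 hours.

76 hours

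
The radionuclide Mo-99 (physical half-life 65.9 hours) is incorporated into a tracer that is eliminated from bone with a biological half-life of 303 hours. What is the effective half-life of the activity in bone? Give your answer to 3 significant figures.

54.1 hours

1/t_eff = 1/t_phys + 1/t_biol = 1/65.9 + 1/303 = 0.018475 per hour.
t_eff = 65.9 × 303 / (65.9 + 303) ≈ 54.128 hours.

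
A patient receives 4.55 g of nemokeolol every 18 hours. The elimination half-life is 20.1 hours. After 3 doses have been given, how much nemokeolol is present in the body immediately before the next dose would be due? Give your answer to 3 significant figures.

The 3 doses were given 54, 36, 18 hours ago.
Total = 4.55·(1/2)^(54/20.1) + 4.55·(1/2)^(36/20.1) + 4.55·(1/2)^(18/20.1)
      = 0.70676 + 1.3148 + 2.4459 ≈ 4.4674 g.

4.47 g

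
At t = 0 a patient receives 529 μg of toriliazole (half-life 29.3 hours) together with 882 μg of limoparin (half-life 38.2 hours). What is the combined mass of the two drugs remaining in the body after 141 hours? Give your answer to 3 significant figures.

toriliazole: 529 × (1/2)^(141/29.3) = 529 × (1/2)^4.8123 ≈ 18.828 μg.
limoparin: 882 × (1/2)^(141/38.2) = 882 × (1/2)^3.6911 ≈ 68.287 μg.
Total = 18.828 + 68.287 ≈ 87.115 μg.

87.1 μg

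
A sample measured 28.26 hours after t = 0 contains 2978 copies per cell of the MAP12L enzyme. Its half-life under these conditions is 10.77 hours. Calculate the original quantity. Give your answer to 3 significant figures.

Number of half-lives elapsed: n = 28.26/10.77 ≈ 2.624.
A₀ = A × 2^n = 2978 × 2^2.624 = 2978 × 6.1644 ≈ 18358 copies per cell.

18400 copies per cell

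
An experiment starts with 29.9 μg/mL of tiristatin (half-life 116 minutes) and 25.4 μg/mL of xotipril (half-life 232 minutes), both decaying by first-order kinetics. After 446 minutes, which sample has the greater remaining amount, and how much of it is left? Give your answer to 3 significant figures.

tiristatin: 29.9 × (1/2)^3.8448 ≈ 2.081 μg/mL.
xotipril: 25.4 × (1/2)^1.9224 ≈ 6.7008 μg/mL.
Xotipril has more remaining, at ≈ 6.7008 μg/mL.

xotipril, 6.70 μg/mL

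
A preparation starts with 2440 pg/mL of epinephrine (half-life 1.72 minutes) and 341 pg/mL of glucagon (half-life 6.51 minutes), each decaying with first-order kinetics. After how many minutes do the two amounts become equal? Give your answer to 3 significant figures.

6.64 minutes

Set 2440·(1/2)^(t/1.72) = 341·(1/2)^(t/6.51).
Taking log₂: log₂(2440/341) = t·(1/1.72 − 1/6.51).
log₂(7.1554) = 2.839; 1/1.72 − 1/6.51 = 0.42779.
t = 2.839 / 0.42779 ≈ 6.6366 minutes.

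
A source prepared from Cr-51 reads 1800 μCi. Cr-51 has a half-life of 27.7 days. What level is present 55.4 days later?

Elapsed time is 2 half-lives (55.4/27.7).
Each half-life halves the amount: 1800 × (1/2)^2 = 1800/4 = 450 μCi.

450 μCi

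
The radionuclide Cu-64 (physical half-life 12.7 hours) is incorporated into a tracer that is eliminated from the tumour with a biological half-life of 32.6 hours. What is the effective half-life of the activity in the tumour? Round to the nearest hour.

9 hours

1/t_eff = 1/t_phys + 1/t_biol = 1/12.7 + 1/32.6 = 0.10942 per hour.
t_eff = 12.7 × 32.6 / (12.7 + 32.6) ≈ 9.1395 hours.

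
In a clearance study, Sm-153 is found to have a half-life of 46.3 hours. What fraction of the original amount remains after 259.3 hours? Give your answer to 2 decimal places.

0.02

n = 259.3/46.3 ≈ 5.6004 half-lives.
Fraction remaining = (1/2)^5.6004 ≈ 0.020611.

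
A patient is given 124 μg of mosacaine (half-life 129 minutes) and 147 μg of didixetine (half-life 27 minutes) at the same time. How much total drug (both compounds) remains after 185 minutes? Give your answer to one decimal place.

mosacaine: 124 × (1/2)^(185/129) = 124 × (1/2)^1.4341 ≈ 45.889 μg.
didixetine: 147 × (1/2)^(185/27) = 147 × (1/2)^6.8519 ≈ 1.2726 μg.
Total = 45.889 + 1.2726 ≈ 47.162 μg.

47.2 μg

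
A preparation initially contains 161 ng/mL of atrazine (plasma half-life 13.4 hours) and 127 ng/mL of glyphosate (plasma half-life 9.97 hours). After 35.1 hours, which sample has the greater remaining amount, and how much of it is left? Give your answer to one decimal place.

atrazine: 161 × (1/2)^2.6194 ≈ 26.2 ng/mL.
glyphosate: 127 × (1/2)^3.5206 ≈ 11.066 ng/mL.
Atrazine has more remaining, at ≈ 26.2 ng/mL.

atrazine, 26.2 ng/mL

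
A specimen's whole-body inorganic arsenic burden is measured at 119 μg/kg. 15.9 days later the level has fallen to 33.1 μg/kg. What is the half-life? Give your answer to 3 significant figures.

8.61 days

A/A₀ = 33.1/119 ≈ 0.27815.
n = log₂(3.5952) ≈ 1.8461 half-lives elapsed in 15.9 days.
t½ = 15.9/1.8461 ≈ 8.6129 days.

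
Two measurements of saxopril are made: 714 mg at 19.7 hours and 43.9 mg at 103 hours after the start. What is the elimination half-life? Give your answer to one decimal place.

Over Δt = 103 − 19.7 = 83.3 hours, the level fell by a factor of 714/43.9 ≈ 16.264.
n = log₂(16.264) ≈ 4.0236 half-lives, so t½ = 83.3/4.0236 ≈ 20.703 hours.

20.7 hours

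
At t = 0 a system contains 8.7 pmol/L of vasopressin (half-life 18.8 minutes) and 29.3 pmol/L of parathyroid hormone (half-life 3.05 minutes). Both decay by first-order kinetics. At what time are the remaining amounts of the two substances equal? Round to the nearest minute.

6 minutes

Set 8.7·(1/2)^(t/18.8) = 29.3·(1/2)^(t/3.05).
Taking log₂: log₂(8.7/29.3) = t·(1/18.8 − 1/3.05).
log₂(0.29693) = -1.7518; 1/18.8 − 1/3.05 = -0.27468.
t = -1.7518 / -0.27468 ≈ 6.3777 minutes.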